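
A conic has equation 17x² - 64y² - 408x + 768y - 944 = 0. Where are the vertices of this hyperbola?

(4, 6) and (20, 6)

Rearranging, 17(x² - 24x) -64(y² - 12y) = 944.
Complete the square in x and y: 17(x - 12)² -64(y - 6)² = 944 + 2448 - 2304 = 1088
Dividing both sides by 1088: (x - 12)²/64 - (y - 6)²/17 = 1
Hyperbola, center (12, 6), transverse axis horizontal; a² = 64, b² = 17.
a = 8. Vertices at (h ± a, k).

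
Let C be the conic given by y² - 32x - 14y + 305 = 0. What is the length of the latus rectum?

Only y is squared. Complete the square in y: (y - 7)² = 32(x - 8).
Vertex (8, 7); 4p = 32 so p = 8. Opens right.
Latus rectum length = |4p| = 32.

32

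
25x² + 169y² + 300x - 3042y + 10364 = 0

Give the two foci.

Group the x- and y-terms: 25(x² + 12x) + 169(y² - 18y) = -10364
Completing the square gives 25(x + 6)² + 169(y - 9)² = -10364 + 900 + 13689 = 4225.
Divide through by 4225 to get (x + 6)²/169 + (y - 9)²/25 = 1.
Ellipse, center (-6, 9), major axis horizontal; a² = 169, b² = 25.
c² = a² - b² = 169 - 25 = 144, so c = 12.
Foci lie on the horizontal axis through the center: (h ± c, k).

(-18, 9) and (6, 9)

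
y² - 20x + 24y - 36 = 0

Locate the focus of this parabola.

Only y is squared. Complete the square in y: (y + 12)² = 20(x + 9).
Vertex (-9, -12); 4p = 20 so p = 5. Opens right.
Focus is p units from the vertex along the axis: (h + p, k).

(-4, -12)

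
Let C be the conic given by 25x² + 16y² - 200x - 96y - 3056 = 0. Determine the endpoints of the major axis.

(4, -12) and (4, 18)

Collect terms: 25(x² - 8x) + 16(y² - 6y) = 3056
25(x - 4)² + 16(y - 3)² = 3056 + 400 + 144 = 3600
Divide by 3600: (x - 4)²/144 + (y - 3)²/225 = 1
Ellipse, center (4, 3), major axis vertical; a² = 225, b² = 144.
a = 15. Vertices at (h, k ± a).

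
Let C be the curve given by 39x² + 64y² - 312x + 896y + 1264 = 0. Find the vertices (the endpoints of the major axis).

39(x² - 8x) + 64(y² + 14y) = -1264
Completing the square gives 39(x - 4)² + 64(y + 7)² = -1264 + 624 + 3136 = 2496.
Divide by 2496: (x - 4)²/64 + (y + 7)²/39 = 1
Ellipse, center (4, -7), major axis horizontal; a² = 64, b² = 39.
a = 8. Vertices at (h ± a, k).

(-4, -7) and (12, -7)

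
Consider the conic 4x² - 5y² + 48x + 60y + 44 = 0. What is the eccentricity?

e = 3/2

Group: 4(x² + 12x) -5(y² - 12y) = -44
Complete the square: 4(x + 6)² -5(y - 6)² = -44 + 144 - 180 = -80
Divide through by -80 to get (y - 6)²/16 - (x + 6)²/20 = 1.
Hyperbola, center (-6, 6), transverse axis vertical; a² = 16, b² = 20.
c² = a² + b² = 36, so c = 6.
e = c/a = 6/4 = 3/2.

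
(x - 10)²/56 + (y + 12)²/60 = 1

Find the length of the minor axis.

4√14

Center (10, -12). The larger denominator 60 sits under the y-term, so the major axis is vertical; a² = 60, b² = 56.
b² = 56 so b = 2√14; the minor axis has length 2b = 4√14.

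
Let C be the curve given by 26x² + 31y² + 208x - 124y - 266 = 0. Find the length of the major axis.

2√31

Group: 26(x² + 8x) + 31(y² - 4y) = 266
26(x + 4)² + 31(y - 2)² = 266 + 416 + 124 = 806
Divide through by 806 to get (x + 4)²/31 + (y - 2)²/26 = 1.
Ellipse, center (-4, 2), major axis horizontal; a² = 31, b² = 26.
a² = 31 so a = √31; the major axis has length 2a = 2√31.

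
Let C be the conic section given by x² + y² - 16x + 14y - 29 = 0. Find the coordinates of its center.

(8, -7)

(x² - 16x) + (y² + 14y) = 29
Complete the square in x and y: (x - 8)² + (y + 7)² = 29 + 64 + 49 = 142
So (x - 8)² + (y + 7)² = 142.
Circle centered at (8, -7) with r² = 142.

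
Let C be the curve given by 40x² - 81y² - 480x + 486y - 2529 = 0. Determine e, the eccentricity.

Group: 40(x² - 12x) -81(y² - 6y) = 2529
40(x - 6)² -81(y - 3)² = 2529 + 1440 - 729 = 3240
Divide through by 3240 to get (x - 6)²/81 - (y - 3)²/40 = 1.
Hyperbola, center (6, 3), transverse axis horizontal; a² = 81, b² = 40.
c² = a² + b² = 121, so c = 11.
e = c/a = 11/9.

e = 11/9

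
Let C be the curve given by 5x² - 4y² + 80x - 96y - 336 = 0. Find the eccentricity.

e = 3/2

Rearranging, 5(x² + 16x) -4(y² + 24y) = 336.
Completing the square gives 5(x + 8)² -4(y + 12)² = 336 + 320 - 576 = 80.
Dividing both sides by 80: (x + 8)²/16 - (y + 12)²/20 = 1
Hyperbola, center (-8, -12), transverse axis horizontal; a² = 16, b² = 20.
c² = a² + b² = 36, so c = 6.
e = c/a = 6/4 = 3/2.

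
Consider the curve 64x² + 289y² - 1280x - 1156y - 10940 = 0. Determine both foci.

(-5, 2) and (25, 2)

Rearranging, 64(x² - 20x) + 289(y² - 4y) = 10940.
Complete the square in x and y: 64(x - 10)² + 289(y - 2)² = 10940 + 6400 + 1156 = 18496
Dividing both sides by 18496: (x - 10)²/289 + (y - 2)²/64 = 1
Ellipse, center (10, 2), major axis horizontal; a² = 289, b² = 64.
c² = a² - b² = 289 - 64 = 225, so c = 15.
Foci lie on the horizontal axis through the center: (h ± c, k).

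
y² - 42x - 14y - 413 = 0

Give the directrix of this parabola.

Only y is squared. Complete the square in y: (y - 7)² = 42(x + 11).
Vertex (-11, 7); 4p = 42 so p = 21/2. Opens right.
Directrix is the vertical line x = h − p = -11 − (21/2) = -43/2.

x = -43/2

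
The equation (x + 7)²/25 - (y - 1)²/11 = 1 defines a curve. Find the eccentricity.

e = 6/5

Center (-7, 1). The positive term is the x-term, so the transverse axis is horizontal; a² = 25, b² = 11.
c² = a² + b² = 36, so c = 6.
e = c/a = 6/5.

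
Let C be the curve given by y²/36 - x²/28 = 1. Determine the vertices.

Center (0, 0). The positive term is the y-term, so the transverse axis is vertical; a² = 36, b² = 28.
a = 6. Vertices at (h, k ± a).

(0, -6) and (0, 6)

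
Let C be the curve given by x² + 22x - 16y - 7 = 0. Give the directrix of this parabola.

Only x is squared. Complete the square in x: (x + 11)² = 16(y + 8).
Vertex (-11, -8); 4p = 16 so p = 4. Opens up.
Directrix is the horizontal line y = k − p = -8 − (4) = -12.

y = -12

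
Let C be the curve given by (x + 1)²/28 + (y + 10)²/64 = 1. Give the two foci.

Center (-1, -10). The larger denominator 64 sits under the y-term, so the major axis is vertical; a² = 64, b² = 28.
c² = a² - b² = 64 - 28 = 36, so c = 6.
Foci lie on the vertical axis through the center: (h, k ± c).

(-1, -16) and (-1, -4)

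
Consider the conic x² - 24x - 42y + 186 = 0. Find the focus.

(12, 23/2)

Only x is squared. Complete the square in x: (x - 12)² = 42(y - 1).
Vertex (12, 1); 4p = 42 so p = 21/2. Opens up.
Focus is p units from the vertex along the axis: (h, k + p).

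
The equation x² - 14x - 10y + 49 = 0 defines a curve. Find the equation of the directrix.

y = -5/2

Only x is squared. Complete the square in x: (x - 7)² = 10y.
Vertex (7, 0); 4p = 10 so p = 5/2. Opens up.
Directrix is the horizontal line y = k − p = 0 − (5/2) = -5/2.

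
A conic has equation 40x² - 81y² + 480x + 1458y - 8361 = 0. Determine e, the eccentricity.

e = 11/9

Group: 40(x² + 12x) -81(y² - 18y) = 8361
Complete the square: 40(x + 6)² -81(y - 9)² = 8361 + 1440 - 6561 = 3240
Divide through by 3240 to get (x + 6)²/81 - (y - 9)²/40 = 1.
Hyperbola, center (-6, 9), transverse axis horizontal; a² = 81, b² = 40.
c² = a² + b² = 121, so c = 11.
e = c/a = 11/9.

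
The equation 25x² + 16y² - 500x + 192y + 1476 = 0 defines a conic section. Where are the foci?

(10, -12) and (10, 0)

Collect terms: 25(x² - 20x) + 16(y² + 12y) = -1476
Complete the square in x and y: 25(x - 10)² + 16(y + 6)² = -1476 + 2500 + 576 = 1600
Divide by 1600: (x - 10)²/64 + (y + 6)²/100 = 1
Ellipse, center (10, -6), major axis vertical; a² = 100, b² = 64.
c² = a² - b² = 100 - 64 = 36, so c = 6.
Foci lie on the vertical axis through the center: (h, k ± c).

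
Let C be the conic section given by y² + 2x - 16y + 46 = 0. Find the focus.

(17/2, 8)

Only y is squared. Complete the square in y: (y - 8)² = -2(x - 9).
Vertex (9, 8); 4p = -2 so p = -1/2. Opens left.
Focus is p units from the vertex along the axis: (h + p, k).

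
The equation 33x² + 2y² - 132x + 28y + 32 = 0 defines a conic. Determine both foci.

Group the x- and y-terms: 33(x² - 4x) + 2(y² + 14y) = -32
33(x - 2)² + 2(y + 7)² = -32 + 132 + 98 = 198
Divide through by 198 to get (x - 2)²/6 + (y + 7)²/99 = 1.
Ellipse, center (2, -7), major axis vertical; a² = 99, b² = 6.
c² = a² - b² = 99 - 6 = 93, so c = √93.
Foci lie on the vertical axis through the center: (h, k ± c).

(2, -7 - √93) and (2, -7 + √93)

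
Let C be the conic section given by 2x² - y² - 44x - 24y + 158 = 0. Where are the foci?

Group: 2(x² - 22x) -(y² + 24y) = -158
Complete the square in x and y: 2(x - 11)² -(y + 12)² = -158 + 242 - 144 = -60
Divide by -60: (y + 12)²/60 - (x - 11)²/30 = 1
Hyperbola, center (11, -12), transverse axis vertical; a² = 60, b² = 30.
c² = a² + b² = 60 + 30 = 90, so c = 3√10.
Foci lie on the vertical axis through the center: (h, k ± c).

(11, -12 - 3√10) and (11, -12 + 3√10)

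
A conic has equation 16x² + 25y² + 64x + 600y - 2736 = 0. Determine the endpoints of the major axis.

Collect terms: 16(x² + 4x) + 25(y² + 24y) = 2736
16(x + 2)² + 25(y + 12)² = 2736 + 64 + 3600 = 6400
Divide through by 6400 to get (x + 2)²/400 + (y + 12)²/256 = 1.
Ellipse, center (-2, -12), major axis horizontal; a² = 400, b² = 256.
a = 20. Vertices at (h ± a, k).

(-22, -12) and (18, -12)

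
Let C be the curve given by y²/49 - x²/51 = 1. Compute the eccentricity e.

e = 10/7

Center (0, 0). The positive term is the y-term, so the transverse axis is vertical; a² = 49, b² = 51.
c² = a² + b² = 100, so c = 10.
e = c/a = 10/7.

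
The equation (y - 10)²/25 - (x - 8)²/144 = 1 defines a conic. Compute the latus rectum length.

Center (8, 10). The positive term is the y-term, so the transverse axis is vertical; a² = 25, b² = 144.
Latus rectum length = 2b²/a = 2·144/5 = 288/5.

288/5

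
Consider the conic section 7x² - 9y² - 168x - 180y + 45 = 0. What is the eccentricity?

7(x² - 24x) -9(y² + 20y) = -45
Complete the square: 7(x - 12)² -9(y + 10)² = -45 + 1008 - 900 = 63
Divide through by 63 to get (x - 12)²/9 - (y + 10)²/7 = 1.
Hyperbola, center (12, -10), transverse axis horizontal; a² = 9, b² = 7.
c² = a² + b² = 16, so c = 4.
e = c/a = 4/3.

e = 4/3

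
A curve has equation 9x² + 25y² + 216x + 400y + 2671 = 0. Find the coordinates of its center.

(-12, -8)

Group the x- and y-terms: 9(x² + 24x) + 25(y² + 16y) = -2671
9(x + 12)² + 25(y + 8)² = -2671 + 1296 + 1600 = 225
Divide by 225: (x + 12)²/25 + (y + 8)²/9 = 1
Ellipse with center (-12, -8).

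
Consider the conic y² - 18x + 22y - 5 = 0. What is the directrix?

Only y is squared. Complete the square in y: (y + 11)² = 18(x + 7).
Vertex (-7, -11); 4p = 18 so p = 9/2. Opens right.
Directrix is the vertical line x = h − p = -7 − (9/2) = -23/2.

x = -23/2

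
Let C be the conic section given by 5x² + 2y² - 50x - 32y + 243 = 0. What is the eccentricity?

e = √15/5

Group the x- and y-terms: 5(x² - 10x) + 2(y² - 16y) = -243
Complete the square in x and y: 5(x - 5)² + 2(y - 8)² = -243 + 125 + 128 = 10
Dividing both sides by 10: (x - 5)²/2 + (y - 8)²/5 = 1
Ellipse, center (5, 8), major axis vertical; a² = 5, b² = 2.
c² = a² - b² = 3, so c = √3.
e = c/a = √3/√5 = √15/5.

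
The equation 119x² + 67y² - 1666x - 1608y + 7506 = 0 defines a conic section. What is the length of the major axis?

119(x² - 14x) + 67(y² - 24y) = -7506
119(x - 7)² + 67(y - 12)² = -7506 + 5831 + 9648 = 7973
Dividing both sides by 7973: (x - 7)²/67 + (y - 12)²/119 = 1
Ellipse, center (7, 12), major axis vertical; a² = 119, b² = 67.
a² = 119 so a = √119; the major axis has length 2a = 2√119.

2√119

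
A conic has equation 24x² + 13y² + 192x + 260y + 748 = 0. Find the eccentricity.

e = √66/12

24(x² + 8x) + 13(y² + 20y) = -748
Completing the square gives 24(x + 4)² + 13(y + 10)² = -748 + 384 + 1300 = 936.
Dividing both sides by 936: (x + 4)²/39 + (y + 10)²/72 = 1
Ellipse, center (-4, -10), major axis vertical; a² = 72, b² = 39.
c² = a² - b² = 33, so c = √33.
e = c/a = √33/6√2 = √66/12.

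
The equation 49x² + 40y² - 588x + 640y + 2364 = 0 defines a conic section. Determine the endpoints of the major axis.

(6, -15) and (6, -1)

Collect terms: 49(x² - 12x) + 40(y² + 16y) = -2364
Complete the square in x and y: 49(x - 6)² + 40(y + 8)² = -2364 + 1764 + 2560 = 1960
Divide through by 1960 to get (x - 6)²/40 + (y + 8)²/49 = 1.
Ellipse, center (6, -8), major axis vertical; a² = 49, b² = 40.
a = 7. Vertices at (h, k ± a).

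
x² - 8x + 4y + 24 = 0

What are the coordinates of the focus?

(4, -3)

Only x is squared. Complete the square in x: (x - 4)² = -4(y + 2).
Vertex (4, -2); 4p = -4 so p = -1. Opens down.
Focus is p units from the vertex along the axis: (h, k + p).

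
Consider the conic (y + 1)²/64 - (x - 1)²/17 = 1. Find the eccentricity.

Center (1, -1). The positive term is the y-term, so the transverse axis is vertical; a² = 64, b² = 17.
c² = a² + b² = 81, so c = 9.
e = c/a = 9/8.

e = 9/8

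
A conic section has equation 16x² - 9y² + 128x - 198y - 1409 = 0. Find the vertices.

Group the x- and y-terms: 16(x² + 8x) -9(y² + 22y) = 1409
Completing the square gives 16(x + 4)² -9(y + 11)² = 1409 + 256 - 1089 = 576.
Divide through by 576 to get (x + 4)²/36 - (y + 11)²/64 = 1.
Hyperbola, center (-4, -11), transverse axis horizontal; a² = 36, b² = 64.
a = 6. Vertices at (h ± a, k).

(-10, -11) and (2, -11)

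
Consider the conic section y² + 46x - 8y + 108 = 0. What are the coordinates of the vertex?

Only y is squared. Complete the square in y: (y - 4)² = -46(x + 2).
Vertex (-2, 4); 4p = -46 so p = -23/2. Opens left.

(-2, 4)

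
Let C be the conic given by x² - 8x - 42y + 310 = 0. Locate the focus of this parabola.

Only x is squared. Complete the square in x: (x - 4)² = 42(y - 7).
Vertex (4, 7); 4p = 42 so p = 21/2. Opens up.
Focus is p units from the vertex along the axis: (h, k + p).

(4, 35/2)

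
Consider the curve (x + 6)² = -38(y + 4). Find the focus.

(-6, -27/2)

Vertex (-6, -4); 4p = -38 so p = -19/2. Opens down.
Focus is p units from the vertex along the axis: (h, k + p).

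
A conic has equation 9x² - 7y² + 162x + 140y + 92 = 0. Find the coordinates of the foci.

9(x² + 18x) -7(y² - 20y) = -92
Complete the square: 9(x + 9)² -7(y - 10)² = -92 + 729 - 700 = -63
Divide by -63: (y - 10)²/9 - (x + 9)²/7 = 1
Hyperbola, center (-9, 10), transverse axis vertical; a² = 9, b² = 7.
c² = a² + b² = 9 + 7 = 16, so c = 4.
Foci lie on the vertical axis through the center: (h, k ± c).

(-9, 6) and (-9, 14)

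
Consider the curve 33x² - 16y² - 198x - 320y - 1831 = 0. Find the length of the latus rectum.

33/2

Group the x- and y-terms: 33(x² - 6x) -16(y² + 20y) = 1831
Complete the square in x and y: 33(x - 3)² -16(y + 10)² = 1831 + 297 - 1600 = 528
Dividing both sides by 528: (x - 3)²/16 - (y + 10)²/33 = 1
Hyperbola, center (3, -10), transverse axis horizontal; a² = 16, b² = 33.
Latus rectum length = 2b²/a = 2·33/4 = 33/2.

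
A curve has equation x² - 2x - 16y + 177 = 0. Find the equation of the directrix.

y = 7

Only x is squared. Complete the square in x: (x - 1)² = 16(y - 11).
Vertex (1, 11); 4p = 16 so p = 4. Opens up.
Directrix is the horizontal line y = k − p = 11 − (4) = 7.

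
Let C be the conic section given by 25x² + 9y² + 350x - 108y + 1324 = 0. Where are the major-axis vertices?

25(x² + 14x) + 9(y² - 12y) = -1324
Complete the square: 25(x + 7)² + 9(y - 6)² = -1324 + 1225 + 324 = 225
Dividing both sides by 225: (x + 7)²/9 + (y - 6)²/25 = 1
Ellipse, center (-7, 6), major axis vertical; a² = 25, b² = 9.
a = 5. Vertices at (h, k ± a).

(-7, 1) and (-7, 11)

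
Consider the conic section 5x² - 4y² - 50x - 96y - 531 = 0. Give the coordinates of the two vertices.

(1, -12) and (9, -12)

Group the x- and y-terms: 5(x² - 10x) -4(y² + 24y) = 531
Complete the square in x and y: 5(x - 5)² -4(y + 12)² = 531 + 125 - 576 = 80
Divide by 80: (x - 5)²/16 - (y + 12)²/20 = 1
Hyperbola, center (5, -12), transverse axis horizontal; a² = 16, b² = 20.
a = 4. Vertices at (h ± a, k).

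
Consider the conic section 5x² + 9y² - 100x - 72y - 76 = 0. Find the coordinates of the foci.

5(x² - 20x) + 9(y² - 8y) = 76
5(x - 10)² + 9(y - 4)² = 76 + 500 + 144 = 720
Divide by 720: (x - 10)²/144 + (y - 4)²/80 = 1
Ellipse, center (10, 4), major axis horizontal; a² = 144, b² = 80.
c² = a² - b² = 144 - 80 = 64, so c = 8.
Foci lie on the horizontal axis through the center: (h ± c, k).

(2, 4) and (18, 4)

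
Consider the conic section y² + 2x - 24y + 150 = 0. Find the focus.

Only y is squared. Complete the square in y: (y - 12)² = -2(x + 3).
Vertex (-3, 12); 4p = -2 so p = -1/2. Opens left.
Focus is p units from the vertex along the axis: (h + p, k).

(-7/2, 12)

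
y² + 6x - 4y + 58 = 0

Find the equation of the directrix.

x = -15/2

Only y is squared. Complete the square in y: (y - 2)² = -6(x + 9).
Vertex (-9, 2); 4p = -6 so p = -3/2. Opens left.
Directrix is the vertical line x = h − p = -9 − (-3/2) = -15/2.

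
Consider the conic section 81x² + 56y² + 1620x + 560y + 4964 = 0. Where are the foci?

(-10, -10) and (-10, 0)

Rearranging, 81(x² + 20x) + 56(y² + 10y) = -4964.
Completing the square gives 81(x + 10)² + 56(y + 5)² = -4964 + 8100 + 1400 = 4536.
Divide by 4536: (x + 10)²/56 + (y + 5)²/81 = 1
Ellipse, center (-10, -5), major axis vertical; a² = 81, b² = 56.
c² = a² - b² = 81 - 56 = 25, so c = 5.
Foci lie on the vertical axis through the center: (h, k ± c).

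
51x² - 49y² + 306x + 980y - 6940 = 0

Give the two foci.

(-13, 10) and (7, 10)

Collect terms: 51(x² + 6x) -49(y² - 20y) = 6940
Complete the square in x and y: 51(x + 3)² -49(y - 10)² = 6940 + 459 - 4900 = 2499
Divide through by 2499 to get (x + 3)²/49 - (y - 10)²/51 = 1.
Hyperbola, center (-3, 10), transverse axis horizontal; a² = 49, b² = 51.
c² = a² + b² = 49 + 51 = 100, so c = 10.
Foci lie on the horizontal axis through the center: (h ± c, k).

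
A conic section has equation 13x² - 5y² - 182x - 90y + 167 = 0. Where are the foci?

Rearranging, 13(x² - 14x) -5(y² + 18y) = -167.
13(x - 7)² -5(y + 9)² = -167 + 637 - 405 = 65
Dividing both sides by 65: (x - 7)²/5 - (y + 9)²/13 = 1
Hyperbola, center (7, -9), transverse axis horizontal; a² = 5, b² = 13.
c² = a² + b² = 5 + 13 = 18, so c = 3√2.
Foci lie on the horizontal axis through the center: (h ± c, k).

(7 - 3√2, -9) and (7 + 3√2, -9)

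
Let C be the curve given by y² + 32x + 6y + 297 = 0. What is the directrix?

Only y is squared. Complete the square in y: (y + 3)² = -32(x + 9).
Vertex (-9, -3); 4p = -32 so p = -8. Opens left.
Directrix is the vertical line x = h − p = -9 − (-8) = -1.

x = -1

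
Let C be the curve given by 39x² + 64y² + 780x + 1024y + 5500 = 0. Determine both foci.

(-15, -8) and (-5, -8)

39(x² + 20x) + 64(y² + 16y) = -5500
39(x + 10)² + 64(y + 8)² = -5500 + 3900 + 4096 = 2496
Divide by 2496: (x + 10)²/64 + (y + 8)²/39 = 1
Ellipse, center (-10, -8), major axis horizontal; a² = 64, b² = 39.
c² = a² - b² = 64 - 39 = 25, so c = 5.
Foci lie on the horizontal axis through the center: (h ± c, k).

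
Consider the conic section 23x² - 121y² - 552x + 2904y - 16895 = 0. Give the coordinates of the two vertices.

(1, 12) and (23, 12)

Group: 23(x² - 24x) -121(y² - 24y) = 16895
Completing the square gives 23(x - 12)² -121(y - 12)² = 16895 + 3312 - 17424 = 2783.
Divide by 2783: (x - 12)²/121 - (y - 12)²/23 = 1
Hyperbola, center (12, 12), transverse axis horizontal; a² = 121, b² = 23.
a = 11. Vertices at (h ± a, k).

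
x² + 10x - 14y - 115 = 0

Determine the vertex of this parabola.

Only x is squared. Complete the square in x: (x + 5)² = 14(y + 10).
Vertex (-5, -10); 4p = 14 so p = 7/2. Opens up.

(-5, -10)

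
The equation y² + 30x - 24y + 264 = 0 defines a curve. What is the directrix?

x = 7/2

Only y is squared. Complete the square in y: (y - 12)² = -30(x + 4).
Vertex (-4, 12); 4p = -30 so p = -15/2. Opens left.
Directrix is the vertical line x = h − p = -4 − (-15/2) = 7/2.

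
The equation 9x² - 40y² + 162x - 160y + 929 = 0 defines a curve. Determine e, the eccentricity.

Rearranging, 9(x² + 18x) -40(y² + 4y) = -929.
9(x + 9)² -40(y + 2)² = -929 + 729 - 160 = -360
Dividing both sides by -360: (y + 2)²/9 - (x + 9)²/40 = 1
Hyperbola, center (-9, -2), transverse axis vertical; a² = 9, b² = 40.
c² = a² + b² = 49, so c = 7.
e = c/a = 7/3.

e = 7/3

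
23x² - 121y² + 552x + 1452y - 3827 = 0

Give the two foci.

Rearranging, 23(x² + 24x) -121(y² - 12y) = 3827.
Complete the square: 23(x + 12)² -121(y - 6)² = 3827 + 3312 - 4356 = 2783
Dividing both sides by 2783: (x + 12)²/121 - (y - 6)²/23 = 1
Hyperbola, center (-12, 6), transverse axis horizontal; a² = 121, b² = 23.
c² = a² + b² = 121 + 23 = 144, so c = 12.
Foci lie on the horizontal axis through the center: (h ± c, k).

(-24, 6) and (0, 6)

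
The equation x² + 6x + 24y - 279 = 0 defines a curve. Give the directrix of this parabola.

Only x is squared. Complete the square in x: (x + 3)² = -24(y - 12).
Vertex (-3, 12); 4p = -24 so p = -6. Opens down.
Directrix is the horizontal line y = k − p = 12 − (-6) = 18.

y = 18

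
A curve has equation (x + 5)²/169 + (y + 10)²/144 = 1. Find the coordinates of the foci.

(-10, -10) and (0, -10)

Center (-5, -10). The larger denominator 169 sits under the x-term, so the major axis is horizontal; a² = 169, b² = 144.
c² = a² - b² = 169 - 144 = 25, so c = 5.
Foci lie on the horizontal axis through the center: (h ± c, k).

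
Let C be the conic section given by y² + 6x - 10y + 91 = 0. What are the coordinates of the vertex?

Only y is squared. Complete the square in y: (y - 5)² = -6(x + 11).
Vertex (-11, 5); 4p = -6 so p = -3/2. Opens left.

(-11, 5)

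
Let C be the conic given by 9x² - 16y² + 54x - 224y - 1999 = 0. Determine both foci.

(-18, -7) and (12, -7)

Group the x- and y-terms: 9(x² + 6x) -16(y² + 14y) = 1999
Complete the square: 9(x + 3)² -16(y + 7)² = 1999 + 81 - 784 = 1296
Dividing both sides by 1296: (x + 3)²/144 - (y + 7)²/81 = 1
Hyperbola, center (-3, -7), transverse axis horizontal; a² = 144, b² = 81.
c² = a² + b² = 144 + 81 = 225, so c = 15.
Foci lie on the horizontal axis through the center: (h ± c, k).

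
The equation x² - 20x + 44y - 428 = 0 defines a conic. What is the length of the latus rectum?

44

Only x is squared. Complete the square in x: (x - 10)² = -44(y - 12).
Vertex (10, 12); 4p = -44 so p = -11. Opens down.
Latus rectum length = |4p| = 44.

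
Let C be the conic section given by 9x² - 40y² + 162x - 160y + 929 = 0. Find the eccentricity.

e = 7/3

Group the x- and y-terms: 9(x² + 18x) -40(y² + 4y) = -929
Completing the square gives 9(x + 9)² -40(y + 2)² = -929 + 729 - 160 = -360.
Divide through by -360 to get (y + 2)²/9 - (x + 9)²/40 = 1.
Hyperbola, center (-9, -2), transverse axis vertical; a² = 9, b² = 40.
c² = a² + b² = 49, so c = 7.
e = c/a = 7/3.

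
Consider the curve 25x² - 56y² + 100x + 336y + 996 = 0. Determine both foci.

Collect terms: 25(x² + 4x) -56(y² - 6y) = -996
Complete the square in x and y: 25(x + 2)² -56(y - 3)² = -996 + 100 - 504 = -1400
Divide through by -1400 to get (y - 3)²/25 - (x + 2)²/56 = 1.
Hyperbola, center (-2, 3), transverse axis vertical; a² = 25, b² = 56.
c² = a² + b² = 25 + 56 = 81, so c = 9.
Foci lie on the vertical axis through the center: (h, k ± c).

(-2, -6) and (-2, 12)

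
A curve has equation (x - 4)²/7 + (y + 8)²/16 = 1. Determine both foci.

(4, -11) and (4, -5)

Center (4, -8). The larger denominator 16 sits under the y-term, so the major axis is vertical; a² = 16, b² = 7.
c² = a² - b² = 16 - 7 = 9, so c = 3.
Foci lie on the vertical axis through the center: (h, k ± c).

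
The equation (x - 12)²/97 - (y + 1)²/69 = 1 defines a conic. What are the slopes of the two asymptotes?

Center (12, -1). The positive term is the x-term, so the transverse axis is horizontal; a² = 97, b² = 69.
For a horizontal hyperbola the asymptotes have slope ±b/a.
Here that is ±√69/√97 = ±√6693/97.

√6693/97 and -√6693/97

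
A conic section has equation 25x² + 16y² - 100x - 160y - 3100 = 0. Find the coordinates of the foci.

Rearranging, 25(x² - 4x) + 16(y² - 10y) = 3100.
Complete the square in x and y: 25(x - 2)² + 16(y - 5)² = 3100 + 100 + 400 = 3600
Dividing both sides by 3600: (x - 2)²/144 + (y - 5)²/225 = 1
Ellipse, center (2, 5), major axis vertical; a² = 225, b² = 144.
c² = a² - b² = 225 - 144 = 81, so c = 9.
Foci lie on the vertical axis through the center: (h, k ± c).

(2, -4) and (2, 14)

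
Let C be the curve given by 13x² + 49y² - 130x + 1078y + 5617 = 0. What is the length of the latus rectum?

26/7

13(x² - 10x) + 49(y² + 22y) = -5617
Complete the square: 13(x - 5)² + 49(y + 11)² = -5617 + 325 + 5929 = 637
Divide through by 637 to get (x - 5)²/49 + (y + 11)²/13 = 1.
Ellipse, center (5, -11), major axis horizontal; a² = 49, b² = 13.
Latus rectum length = 2b²/a = 2·13/7 = 26/7.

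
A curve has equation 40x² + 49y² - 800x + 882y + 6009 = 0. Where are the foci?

Group the x- and y-terms: 40(x² - 20x) + 49(y² + 18y) = -6009
Complete the square in x and y: 40(x - 10)² + 49(y + 9)² = -6009 + 4000 + 3969 = 1960
Divide by 1960: (x - 10)²/49 + (y + 9)²/40 = 1
Ellipse, center (10, -9), major axis horizontal; a² = 49, b² = 40.
c² = a² - b² = 49 - 40 = 9, so c = 3.
Foci lie on the horizontal axis through the center: (h ± c, k).

(7, -9) and (13, -9)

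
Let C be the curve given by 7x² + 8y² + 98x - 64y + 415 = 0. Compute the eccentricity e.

Group the x- and y-terms: 7(x² + 14x) + 8(y² - 8y) = -415
Completing the square gives 7(x + 7)² + 8(y - 4)² = -415 + 343 + 128 = 56.
Dividing both sides by 56: (x + 7)²/8 + (y - 4)²/7 = 1
Ellipse, center (-7, 4), major axis horizontal; a² = 8, b² = 7.
c² = a² - b² = 1, so c = 1.
e = c/a = 1/2√2 = √2/4.

e = √2/4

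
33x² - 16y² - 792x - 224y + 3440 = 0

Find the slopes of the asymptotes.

√33/4 and -√33/4

Group: 33(x² - 24x) -16(y² + 14y) = -3440
Complete the square: 33(x - 12)² -16(y + 7)² = -3440 + 4752 - 784 = 528
Divide through by 528 to get (x - 12)²/16 - (y + 7)²/33 = 1.
Hyperbola, center (12, -7), transverse axis horizontal; a² = 16, b² = 33.
For a horizontal hyperbola the asymptotes have slope ±b/a.
Here that is ±√33/4.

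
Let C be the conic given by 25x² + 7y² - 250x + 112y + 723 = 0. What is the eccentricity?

e = 3√2/5

Rearranging, 25(x² - 10x) + 7(y² + 16y) = -723.
Complete the square: 25(x - 5)² + 7(y + 8)² = -723 + 625 + 448 = 350
Divide through by 350 to get (x - 5)²/14 + (y + 8)²/50 = 1.
Ellipse, center (5, -8), major axis vertical; a² = 50, b² = 14.
c² = a² - b² = 36, so c = 6.
e = c/a = 6/5√2 = 3√2/5.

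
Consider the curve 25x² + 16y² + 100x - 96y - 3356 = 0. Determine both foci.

(-2, -6) and (-2, 12)

Group the x- and y-terms: 25(x² + 4x) + 16(y² - 6y) = 3356
25(x + 2)² + 16(y - 3)² = 3356 + 100 + 144 = 3600
Divide through by 3600 to get (x + 2)²/144 + (y - 3)²/225 = 1.
Ellipse, center (-2, 3), major axis vertical; a² = 225, b² = 144.
c² = a² - b² = 225 - 144 = 81, so c = 9.
Foci lie on the vertical axis through the center: (h, k ± c).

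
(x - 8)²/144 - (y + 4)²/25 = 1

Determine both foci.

Center (8, -4). The positive term is the x-term, so the transverse axis is horizontal; a² = 144, b² = 25.
c² = a² + b² = 144 + 25 = 169, so c = 13.
Foci lie on the horizontal axis through the center: (h ± c, k).

(-5, -4) and (21, -4)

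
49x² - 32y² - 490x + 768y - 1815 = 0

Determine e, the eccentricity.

Rearranging, 49(x² - 10x) -32(y² - 24y) = 1815.
49(x - 5)² -32(y - 12)² = 1815 + 1225 - 4608 = -1568
Dividing both sides by -1568: (y - 12)²/49 - (x - 5)²/32 = 1
Hyperbola, center (5, 12), transverse axis vertical; a² = 49, b² = 32.
c² = a² + b² = 81, so c = 9.
e = c/a = 9/7.

e = 9/7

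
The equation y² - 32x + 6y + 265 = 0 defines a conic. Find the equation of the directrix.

x = 0

Only y is squared. Complete the square in y: (y + 3)² = 32(x - 8).
Vertex (8, -3); 4p = 32 so p = 8. Opens right.
Directrix is the vertical line x = h − p = 8 − (8) = 0.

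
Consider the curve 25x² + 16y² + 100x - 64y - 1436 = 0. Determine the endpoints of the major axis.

(-2, -8) and (-2, 12)

Rearranging, 25(x² + 4x) + 16(y² - 4y) = 1436.
25(x + 2)² + 16(y - 2)² = 1436 + 100 + 64 = 1600
Divide by 1600: (x + 2)²/64 + (y - 2)²/100 = 1
Ellipse, center (-2, 2), major axis vertical; a² = 100, b² = 64.
a = 10. Vertices at (h, k ± a).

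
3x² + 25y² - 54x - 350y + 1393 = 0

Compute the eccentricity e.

Rearranging, 3(x² - 18x) + 25(y² - 14y) = -1393.
3(x - 9)² + 25(y - 7)² = -1393 + 243 + 1225 = 75
Divide through by 75 to get (x - 9)²/25 + (y - 7)²/3 = 1.
Ellipse, center (9, 7), major axis horizontal; a² = 25, b² = 3.
c² = a² - b² = 22, so c = √22.
e = c/a = √22/5.

e = √22/5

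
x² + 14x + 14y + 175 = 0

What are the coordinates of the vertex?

Only x is squared. Complete the square in x: (x + 7)² = -14(y + 9).
Vertex (-7, -9); 4p = -14 so p = -7/2. Opens down.

(-7, -9)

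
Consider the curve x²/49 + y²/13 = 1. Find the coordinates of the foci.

Center (0, 0). The larger denominator 49 sits under the x-term, so the major axis is horizontal; a² = 49, b² = 13.
c² = a² - b² = 49 - 13 = 36, so c = 6.
Foci lie on the horizontal axis through the center: (h ± c, k).

(-6, 0) and (6, 0)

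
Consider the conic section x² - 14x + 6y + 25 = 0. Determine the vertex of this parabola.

Only x is squared. Complete the square in x: (x - 7)² = -6(y - 4).
Vertex (7, 4); 4p = -6 so p = -3/2. Opens down.

(7, 4)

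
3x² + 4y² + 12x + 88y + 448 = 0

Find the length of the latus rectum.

Rearranging, 3(x² + 4x) + 4(y² + 22y) = -448.
Complete the square in x and y: 3(x + 2)² + 4(y + 11)² = -448 + 12 + 484 = 48
Divide through by 48 to get (x + 2)²/16 + (y + 11)²/12 = 1.
Ellipse, center (-2, -11), major axis horizontal; a² = 16, b² = 12.
Latus rectum length = 2b²/a = 2·12/4 = 6.

6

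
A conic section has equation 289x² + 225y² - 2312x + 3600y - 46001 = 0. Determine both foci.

Group: 289(x² - 8x) + 225(y² + 16y) = 46001
Complete the square: 289(x - 4)² + 225(y + 8)² = 46001 + 4624 + 14400 = 65025
Divide by 65025: (x - 4)²/225 + (y + 8)²/289 = 1
Ellipse, center (4, -8), major axis vertical; a² = 289, b² = 225.
c² = a² - b² = 289 - 225 = 64, so c = 8.
Foci lie on the vertical axis through the center: (h, k ± c).

(4, -16) and (4, 0)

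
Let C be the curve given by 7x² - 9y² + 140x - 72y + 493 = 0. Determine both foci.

(-14, -4) and (-6, -4)

Group: 7(x² + 20x) -9(y² + 8y) = -493
Complete the square in x and y: 7(x + 10)² -9(y + 4)² = -493 + 700 - 144 = 63
Divide through by 63 to get (x + 10)²/9 - (y + 4)²/7 = 1.
Hyperbola, center (-10, -4), transverse axis horizontal; a² = 9, b² = 7.
c² = a² + b² = 9 + 7 = 16, so c = 4.
Foci lie on the horizontal axis through the center: (h ± c, k).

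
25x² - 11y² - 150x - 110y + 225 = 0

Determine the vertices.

(3, -10) and (3, 0)

Collect terms: 25(x² - 6x) -11(y² + 10y) = -225
Complete the square in x and y: 25(x - 3)² -11(y + 5)² = -225 + 225 - 275 = -275
Divide by -275: (y + 5)²/25 - (x - 3)²/11 = 1
Hyperbola, center (3, -5), transverse axis vertical; a² = 25, b² = 11.
a = 5. Vertices at (h, k ± a).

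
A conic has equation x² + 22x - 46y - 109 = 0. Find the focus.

Only x is squared. Complete the square in x: (x + 11)² = 46(y + 5).
Vertex (-11, -5); 4p = 46 so p = 23/2. Opens up.
Focus is p units from the vertex along the axis: (h, k + p).

(-11, 13/2)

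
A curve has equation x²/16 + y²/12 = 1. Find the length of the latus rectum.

6

Center (0, 0). The larger denominator 16 sits under the x-term, so the major axis is horizontal; a² = 16, b² = 12.
Latus rectum length = 2b²/a = 2·12/4 = 6.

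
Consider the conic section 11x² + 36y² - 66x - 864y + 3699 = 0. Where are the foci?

Group the x- and y-terms: 11(x² - 6x) + 36(y² - 24y) = -3699
11(x - 3)² + 36(y - 12)² = -3699 + 99 + 5184 = 1584
Dividing both sides by 1584: (x - 3)²/144 + (y - 12)²/44 = 1
Ellipse, center (3, 12), major axis horizontal; a² = 144, b² = 44.
c² = a² - b² = 144 - 44 = 100, so c = 10.
Foci lie on the horizontal axis through the center: (h ± c, k).

(-7, 12) and (13, 12)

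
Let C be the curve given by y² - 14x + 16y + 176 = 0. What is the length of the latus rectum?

14

Only y is squared. Complete the square in y: (y + 8)² = 14(x - 8).
Vertex (8, -8); 4p = 14 so p = 7/2. Opens right.
Latus rectum length = |4p| = 14.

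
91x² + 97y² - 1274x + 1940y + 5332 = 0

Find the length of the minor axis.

Rearranging, 91(x² - 14x) + 97(y² + 20y) = -5332.
Completing the square gives 91(x - 7)² + 97(y + 10)² = -5332 + 4459 + 9700 = 8827.
Dividing both sides by 8827: (x - 7)²/97 + (y + 10)²/91 = 1
Ellipse, center (7, -10), major axis horizontal; a² = 97, b² = 91.
b² = 91 so b = √91; the minor axis has length 2b = 2√91.

2√91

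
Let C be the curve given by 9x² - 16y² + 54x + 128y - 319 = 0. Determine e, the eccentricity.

e = 5/4

Group: 9(x² + 6x) -16(y² - 8y) = 319
Complete the square: 9(x + 3)² -16(y - 4)² = 319 + 81 - 256 = 144
Divide by 144: (x + 3)²/16 - (y - 4)²/9 = 1
Hyperbola, center (-3, 4), transverse axis horizontal; a² = 16, b² = 9.
c² = a² + b² = 25, so c = 5.
e = c/a = 5/4.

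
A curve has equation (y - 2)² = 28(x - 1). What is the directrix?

Vertex (1, 2); 4p = 28 so p = 7. Opens right.
Directrix is the vertical line x = h − p = 1 − (7) = -6.

x = -6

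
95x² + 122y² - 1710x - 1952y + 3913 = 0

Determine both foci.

(9 - 3√3, 8) and (9 + 3√3, 8)

Collect terms: 95(x² - 18x) + 122(y² - 16y) = -3913
Complete the square: 95(x - 9)² + 122(y - 8)² = -3913 + 7695 + 7808 = 11590
Divide by 11590: (x - 9)²/122 + (y - 8)²/95 = 1
Ellipse, center (9, 8), major axis horizontal; a² = 122, b² = 95.
c² = a² - b² = 122 - 95 = 27, so c = 3√3.
Foci lie on the horizontal axis through the center: (h ± c, k).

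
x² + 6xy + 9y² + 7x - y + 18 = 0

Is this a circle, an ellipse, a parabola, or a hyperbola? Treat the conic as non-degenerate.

A = 1, B = 6, C = 9.
Discriminant B² − 4AC = 6² − 4·1·9 = 0.
B² − 4AC = 0 ⇒ parabola.

parabola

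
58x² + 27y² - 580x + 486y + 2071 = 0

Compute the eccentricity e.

e = √1798/58

Group: 58(x² - 10x) + 27(y² + 18y) = -2071
Complete the square in x and y: 58(x - 5)² + 27(y + 9)² = -2071 + 1450 + 2187 = 1566
Divide by 1566: (x - 5)²/27 + (y + 9)²/58 = 1
Ellipse, center (5, -9), major axis vertical; a² = 58, b² = 27.
c² = a² - b² = 31, so c = √31.
e = c/a = √31/√58 = √1798/58.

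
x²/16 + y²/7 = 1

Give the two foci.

Center (0, 0). The larger denominator 16 sits under the x-term, so the major axis is horizontal; a² = 16, b² = 7.
c² = a² - b² = 16 - 7 = 9, so c = 3.
Foci lie on the horizontal axis through the center: (h ± c, k).

(-3, 0) and (3, 0)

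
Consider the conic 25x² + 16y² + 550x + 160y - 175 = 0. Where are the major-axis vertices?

Group the x- and y-terms: 25(x² + 22x) + 16(y² + 10y) = 175
Complete the square: 25(x + 11)² + 16(y + 5)² = 175 + 3025 + 400 = 3600
Dividing both sides by 3600: (x + 11)²/144 + (y + 5)²/225 = 1
Ellipse, center (-11, -5), major axis vertical; a² = 225, b² = 144.
a = 15. Vertices at (h, k ± a).

(-11, -20) and (-11, 10)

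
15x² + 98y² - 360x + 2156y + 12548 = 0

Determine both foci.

Collect terms: 15(x² - 24x) + 98(y² + 22y) = -12548
Complete the square: 15(x - 12)² + 98(y + 11)² = -12548 + 2160 + 11858 = 1470
Dividing both sides by 1470: (x - 12)²/98 + (y + 11)²/15 = 1
Ellipse, center (12, -11), major axis horizontal; a² = 98, b² = 15.
c² = a² - b² = 98 - 15 = 83, so c = √83.
Foci lie on the horizontal axis through the center: (h ± c, k).

(12 - √83, -11) and (12 + √83, -11)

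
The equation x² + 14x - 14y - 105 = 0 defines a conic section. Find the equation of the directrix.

y = -29/2

Only x is squared. Complete the square in x: (x + 7)² = 14(y + 11).
Vertex (-7, -11); 4p = 14 so p = 7/2. Opens up.
Directrix is the horizontal line y = k − p = -11 − (7/2) = -29/2.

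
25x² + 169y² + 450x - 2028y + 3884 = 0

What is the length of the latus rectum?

50/13

Group: 25(x² + 18x) + 169(y² - 12y) = -3884
Complete the square in x and y: 25(x + 9)² + 169(y - 6)² = -3884 + 2025 + 6084 = 4225
Divide by 4225: (x + 9)²/169 + (y - 6)²/25 = 1
Ellipse, center (-9, 6), major axis horizontal; a² = 169, b² = 25.
Latus rectum length = 2b²/a = 2·25/13 = 50/13.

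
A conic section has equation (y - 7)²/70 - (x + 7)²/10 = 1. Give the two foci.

Center (-7, 7). The positive term is the y-term, so the transverse axis is vertical; a² = 70, b² = 10.
c² = a² + b² = 70 + 10 = 80, so c = 4√5.
Foci lie on the vertical axis through the center: (h, k ± c).

(-7, 7 - 4√5) and (-7, 7 + 4√5)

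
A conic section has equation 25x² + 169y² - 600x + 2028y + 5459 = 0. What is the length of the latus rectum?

Group: 25(x² - 24x) + 169(y² + 12y) = -5459
Complete the square in x and y: 25(x - 12)² + 169(y + 6)² = -5459 + 3600 + 6084 = 4225
Dividing both sides by 4225: (x - 12)²/169 + (y + 6)²/25 = 1
Ellipse, center (12, -6), major axis horizontal; a² = 169, b² = 25.
Latus rectum length = 2b²/a = 2·25/13 = 50/13.

50/13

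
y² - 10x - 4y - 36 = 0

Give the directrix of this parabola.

x = -13/2

Only y is squared. Complete the square in y: (y - 2)² = 10(x + 4).
Vertex (-4, 2); 4p = 10 so p = 5/2. Opens right.
Directrix is the vertical line x = h − p = -4 − (5/2) = -13/2.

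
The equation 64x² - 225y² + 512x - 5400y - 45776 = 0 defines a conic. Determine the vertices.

Rearranging, 64(x² + 8x) -225(y² + 24y) = 45776.
Complete the square in x and y: 64(x + 4)² -225(y + 12)² = 45776 + 1024 - 32400 = 14400
Divide through by 14400 to get (x + 4)²/225 - (y + 12)²/64 = 1.
Hyperbola, center (-4, -12), transverse axis horizontal; a² = 225, b² = 64.
a = 15. Vertices at (h ± a, k).

(-19, -12) and (11, -12)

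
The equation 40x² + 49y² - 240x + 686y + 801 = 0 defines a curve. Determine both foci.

(0, -7) and (6, -7)

Collect terms: 40(x² - 6x) + 49(y² + 14y) = -801
40(x - 3)² + 49(y + 7)² = -801 + 360 + 2401 = 1960
Divide through by 1960 to get (x - 3)²/49 + (y + 7)²/40 = 1.
Ellipse, center (3, -7), major axis horizontal; a² = 49, b² = 40.
c² = a² - b² = 49 - 40 = 9, so c = 3.
Foci lie on the horizontal axis through the center: (h ± c, k).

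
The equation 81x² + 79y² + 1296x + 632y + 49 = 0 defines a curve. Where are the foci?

(-8, -4 - √2) and (-8, -4 + √2)

Group: 81(x² + 16x) + 79(y² + 8y) = -49
Complete the square: 81(x + 8)² + 79(y + 4)² = -49 + 5184 + 1264 = 6399
Dividing both sides by 6399: (x + 8)²/79 + (y + 4)²/81 = 1
Ellipse, center (-8, -4), major axis vertical; a² = 81, b² = 79.
c² = a² - b² = 81 - 79 = 2, so c = √2.
Foci lie on the vertical axis through the center: (h, k ± c).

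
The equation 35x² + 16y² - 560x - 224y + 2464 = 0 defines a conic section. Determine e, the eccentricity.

Rearranging, 35(x² - 16x) + 16(y² - 14y) = -2464.
Complete the square in x and y: 35(x - 8)² + 16(y - 7)² = -2464 + 2240 + 784 = 560
Divide by 560: (x - 8)²/16 + (y - 7)²/35 = 1
Ellipse, center (8, 7), major axis vertical; a² = 35, b² = 16.
c² = a² - b² = 19, so c = √19.
e = c/a = √19/√35 = √665/35.

e = √665/35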